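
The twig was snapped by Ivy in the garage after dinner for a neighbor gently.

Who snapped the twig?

'Ivy' marks the agent of the snapping event.

Ivy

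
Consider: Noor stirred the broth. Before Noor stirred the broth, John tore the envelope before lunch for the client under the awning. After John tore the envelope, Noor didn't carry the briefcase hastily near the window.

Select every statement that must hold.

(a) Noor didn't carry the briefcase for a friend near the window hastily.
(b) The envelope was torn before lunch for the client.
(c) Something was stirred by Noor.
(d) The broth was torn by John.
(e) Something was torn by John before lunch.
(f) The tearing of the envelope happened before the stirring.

(a), (b), (c), (e), (f)

(a) Entailed — under negation, adding a further restriction is entailed: if no such carrying event occurred, none occurred for a friend either.
(b) Entailed — the original entails any weakening of itself; this just drops 'under the awning' and generalizes the agent.
(c) Entailed — generalizing the patient leaves a sub-description the original still satisfies.
(d) Not entailed — John tore the envelope, not the broth; the broth belongs to the stirring event.
(e) Entailed — this follows by dropping conjuncts from the tearing event's description.
(f) Entailed — the narrative places the tearing before the stirring.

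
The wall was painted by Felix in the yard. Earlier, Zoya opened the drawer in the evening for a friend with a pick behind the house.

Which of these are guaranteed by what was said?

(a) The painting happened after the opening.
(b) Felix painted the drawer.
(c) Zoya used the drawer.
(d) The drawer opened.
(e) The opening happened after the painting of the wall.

(a), (d)

(a) Entailed — the narrative places the opening before the painting.
(b) Not entailed — Felix painted the wall, not the drawer; the drawer belongs to the opening event.
(c) Not entailed — the drawer is the patient, not an instrument — Zoya used a pick.
(d) Entailed — 'Zoya opened the drawer' is causative; it entails the inchoative 'the drawer opened'.
(e) Not entailed — the narrative places the opening before the painting, not after.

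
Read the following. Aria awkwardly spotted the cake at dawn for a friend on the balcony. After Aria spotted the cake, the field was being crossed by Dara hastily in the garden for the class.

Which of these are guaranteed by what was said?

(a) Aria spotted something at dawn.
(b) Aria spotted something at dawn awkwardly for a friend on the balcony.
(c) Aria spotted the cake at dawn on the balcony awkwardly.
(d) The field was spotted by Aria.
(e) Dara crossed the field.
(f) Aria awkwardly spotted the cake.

(a), (b), (c), (f)

(a) Entailed — dropping 'on the balcony', 'for a friend', 'awkwardly' and generalizing the patient leaves a sub-description the original still satisfies.
(b) Entailed — the original entails any weakening of itself; this just generalizes the patient.
(c) Entailed — this follows by dropping conjuncts from the spotting event's description.
(d) Not entailed — Aria spotted the cake, not the field; the field belongs to the crossing event.
(e) Not entailed — 'was crossing' is progressive on an accomplishment; it does not entail the completed 'crossed'.
(f) Entailed — every conjunct here is already in the original spotting event.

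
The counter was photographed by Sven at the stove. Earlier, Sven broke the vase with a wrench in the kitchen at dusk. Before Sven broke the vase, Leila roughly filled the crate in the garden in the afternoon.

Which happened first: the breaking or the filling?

The connectives place the filling before the breaking.

the filling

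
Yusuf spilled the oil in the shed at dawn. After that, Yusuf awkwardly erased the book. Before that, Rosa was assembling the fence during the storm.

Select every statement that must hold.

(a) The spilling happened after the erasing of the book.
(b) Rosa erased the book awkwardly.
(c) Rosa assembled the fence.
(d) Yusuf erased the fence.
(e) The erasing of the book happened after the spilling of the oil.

(e)

(a) Not entailed — the narrative places the spilling before the erasing, not after.
(b) Not entailed — the passage has Yusuf erasing the book, not Rosa.
(c) Not entailed — 'was assembling' is progressive on an accomplishment; it does not entail the completed 'assembled'.
(d) Not entailed — Yusuf erased the book, not the fence; the fence belongs to the assembling event.
(e) Entailed — the narrative places the spilling before the erasing.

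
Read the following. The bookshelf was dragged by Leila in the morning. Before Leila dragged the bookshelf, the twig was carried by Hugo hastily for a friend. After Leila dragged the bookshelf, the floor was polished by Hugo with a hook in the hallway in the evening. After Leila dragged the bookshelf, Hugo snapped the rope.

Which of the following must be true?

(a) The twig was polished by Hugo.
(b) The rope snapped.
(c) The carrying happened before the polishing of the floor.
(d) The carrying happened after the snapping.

(b), (c)

(a) Not entailed — Hugo polished the floor, not the twig; the twig belongs to the carrying event.
(b) Entailed — 'Hugo snapped the rope' is causative; it entails the inchoative 'the rope snapped'.
(c) Entailed — the narrative places the carrying before the polishing.
(d) Not entailed — the narrative places the carrying before the snapping, not after.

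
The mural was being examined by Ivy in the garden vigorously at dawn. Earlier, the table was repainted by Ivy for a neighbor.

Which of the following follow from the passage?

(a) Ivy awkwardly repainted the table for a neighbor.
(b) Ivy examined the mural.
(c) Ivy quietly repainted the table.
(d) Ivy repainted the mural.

(b)

(a) Not entailed — 'awkwardly' adds information not in the original event.
(b) Entailed — 'examine' is an activity; 'was examining' entails that some examining happened, so 'examined' holds.
(c) Not entailed — 'quietly' adds information not in the original event.
(d) Not entailed — Ivy repainted the table, not the mural; the mural belongs to the examining event.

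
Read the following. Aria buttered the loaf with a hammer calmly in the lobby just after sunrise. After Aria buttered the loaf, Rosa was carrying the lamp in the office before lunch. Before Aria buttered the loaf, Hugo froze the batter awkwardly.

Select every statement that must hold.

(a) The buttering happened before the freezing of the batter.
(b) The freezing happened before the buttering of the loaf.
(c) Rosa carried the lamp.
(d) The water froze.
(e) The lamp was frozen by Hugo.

(a) Not entailed — the narrative places the freezing before the buttering, not after.
(b) Entailed — the narrative places the freezing before the buttering.
(c) Entailed — 'carry' is an activity; 'was carrying' entails that some carrying happened, so 'carried' holds.
(d) Not entailed — the batter is what froze, not the water.
(e) Not entailed — Hugo froze the batter, not the lamp; the lamp belongs to the carrying event.

(b), (c)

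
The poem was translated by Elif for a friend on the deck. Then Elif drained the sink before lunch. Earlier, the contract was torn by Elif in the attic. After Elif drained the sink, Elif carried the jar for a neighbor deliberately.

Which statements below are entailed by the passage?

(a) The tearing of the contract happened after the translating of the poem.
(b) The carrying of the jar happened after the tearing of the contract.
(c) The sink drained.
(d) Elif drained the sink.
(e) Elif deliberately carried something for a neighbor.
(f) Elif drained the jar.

(a) Not entailed — the narrative doesn't order the translating relative to the tearing.
(b) Entailed — the narrative places the tearing before the carrying.
(c) Entailed — 'Elif drained the sink' is causative; it entails the inchoative 'the sink drained'.
(d) Entailed — dropping 'before lunch' leaves a sub-description the original still satisfies.
(e) Entailed — generalizing the patient leaves a sub-description the original still satisfies.
(f) Not entailed — Elif drained the sink, not the jar; the jar belongs to the carrying event.

(b), (c), (d), (e)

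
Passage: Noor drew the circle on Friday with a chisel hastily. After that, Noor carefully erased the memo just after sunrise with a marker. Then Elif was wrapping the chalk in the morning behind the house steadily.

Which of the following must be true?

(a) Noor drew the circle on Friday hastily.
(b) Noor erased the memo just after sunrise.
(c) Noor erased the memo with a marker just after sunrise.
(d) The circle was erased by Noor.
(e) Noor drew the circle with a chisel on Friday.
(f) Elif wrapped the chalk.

(a) Entailed — every conjunct here is already in the original drawing event.
(b) Entailed — this follows by dropping conjuncts from the erasing event's description.
(c) Entailed — every conjunct here is already in the original erasing event.
(d) Not entailed — Noor erased the memo, not the circle; the circle belongs to the drawing event.
(e) Entailed — dropping 'hastily' leaves a sub-description the original still satisfies.
(f) Not entailed — 'was wrapping' is progressive on an accomplishment; it does not entail the completed 'wrapped'.

(a), (b), (c), (e)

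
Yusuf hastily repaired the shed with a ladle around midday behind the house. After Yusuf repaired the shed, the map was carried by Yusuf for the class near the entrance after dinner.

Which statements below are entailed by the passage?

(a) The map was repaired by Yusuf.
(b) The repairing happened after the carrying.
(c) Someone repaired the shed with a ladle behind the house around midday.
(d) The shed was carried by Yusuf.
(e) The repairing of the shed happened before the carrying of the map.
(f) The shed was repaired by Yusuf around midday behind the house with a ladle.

(a) Not entailed — Yusuf repaired the shed, not the map; the map belongs to the carrying event.
(b) Not entailed — the narrative places the repairing before the carrying, not after.
(c) Entailed — dropping 'hastily' and generalizing the agent leaves a sub-description the original still satisfies.
(d) Not entailed — Yusuf carried the map, not the shed; the shed belongs to the repairing event.
(e) Entailed — the narrative places the repairing before the carrying.
(f) Entailed — this follows by dropping conjuncts from the repairing event's description.

(c), (e), (f)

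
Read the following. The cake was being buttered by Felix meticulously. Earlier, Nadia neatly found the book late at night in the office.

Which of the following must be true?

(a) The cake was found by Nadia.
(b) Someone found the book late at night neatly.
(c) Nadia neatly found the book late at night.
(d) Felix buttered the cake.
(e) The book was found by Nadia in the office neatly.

(b), (c), (e)

(a) Not entailed — Nadia found the book, not the cake; the cake belongs to the buttering event.
(b) Entailed — every conjunct here is already in the original finding event.
(c) Entailed — the original entails any weakening of itself; this just drops 'in the office'.
(d) Not entailed — 'was buttering' is progressive on an accomplishment; it does not entail the completed 'buttered'.
(e) Entailed — this follows by dropping conjuncts from the finding event's description.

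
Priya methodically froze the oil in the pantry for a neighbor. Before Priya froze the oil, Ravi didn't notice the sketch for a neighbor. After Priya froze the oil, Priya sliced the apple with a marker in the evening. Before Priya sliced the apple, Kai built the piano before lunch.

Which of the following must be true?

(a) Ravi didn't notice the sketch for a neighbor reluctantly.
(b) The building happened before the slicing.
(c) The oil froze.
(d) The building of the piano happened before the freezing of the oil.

(a), (b), (c)

(a) Entailed — under negation, adding a further restriction is entailed: if no such noticing event occurred, none occurred reluctantly either.
(b) Entailed — the narrative places the building before the slicing.
(c) Entailed — 'Priya froze the oil' is causative; it entails the inchoative 'the oil froze'.
(d) Not entailed — the narrative doesn't order the building relative to the freezing.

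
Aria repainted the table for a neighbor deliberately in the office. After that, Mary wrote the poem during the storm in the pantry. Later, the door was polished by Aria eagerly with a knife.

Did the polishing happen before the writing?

no

The narrative orders the writing before the polishing.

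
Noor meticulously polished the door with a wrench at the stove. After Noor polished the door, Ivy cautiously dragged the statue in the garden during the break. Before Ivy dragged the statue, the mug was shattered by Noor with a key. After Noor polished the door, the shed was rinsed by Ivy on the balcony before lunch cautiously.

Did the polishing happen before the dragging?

yes

The narrative orders the polishing before the dragging.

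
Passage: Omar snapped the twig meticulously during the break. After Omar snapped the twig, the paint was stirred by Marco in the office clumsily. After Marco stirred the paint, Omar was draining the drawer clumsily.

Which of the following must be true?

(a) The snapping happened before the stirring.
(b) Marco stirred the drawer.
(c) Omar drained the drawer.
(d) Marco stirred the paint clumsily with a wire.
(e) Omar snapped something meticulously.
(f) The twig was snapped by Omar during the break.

(a) Entailed — the narrative places the snapping before the stirring.
(b) Not entailed — Marco stirred the paint, not the drawer; the drawer belongs to the draining event.
(c) Not entailed — 'was draining' is progressive on an accomplishment; it does not entail the completed 'drained'.
(d) Not entailed — 'with a wire' adds information not in the original event.
(e) Entailed — this follows by dropping conjuncts from the snapping event's description.
(f) Entailed — every conjunct here is already in the original snapping event.

(a), (e), (f)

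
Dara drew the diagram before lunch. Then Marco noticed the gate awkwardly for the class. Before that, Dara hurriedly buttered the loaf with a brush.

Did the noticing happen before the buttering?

The narrative orders the buttering before the noticing.

no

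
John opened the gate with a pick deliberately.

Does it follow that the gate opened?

'John opened the gate' is the causative; it entails the inchoative 'the gate opened'.

yes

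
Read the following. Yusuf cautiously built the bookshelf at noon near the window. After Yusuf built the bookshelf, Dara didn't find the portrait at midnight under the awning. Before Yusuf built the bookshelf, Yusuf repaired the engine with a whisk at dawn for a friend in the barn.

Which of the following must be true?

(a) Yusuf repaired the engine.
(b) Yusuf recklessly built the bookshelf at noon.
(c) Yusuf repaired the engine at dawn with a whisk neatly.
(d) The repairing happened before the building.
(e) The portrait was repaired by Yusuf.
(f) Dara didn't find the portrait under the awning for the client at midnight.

(a), (d), (f)

(a) Entailed — dropping 'with a whisk', 'at dawn', 'for a friend', 'in the barn' leaves a sub-description the original still satisfies.
(b) Not entailed — 'recklessly' adds a manner not in (and inconsistent with) the original.
(c) Not entailed — 'neatly' adds information not in the original event.
(d) Entailed — the narrative places the repairing before the building.
(e) Not entailed — Yusuf repaired the engine, not the portrait; the portrait belongs to the finding event.
(f) Entailed — under negation, adding a further restriction is entailed: if no such finding event occurred, none occurred for the client either.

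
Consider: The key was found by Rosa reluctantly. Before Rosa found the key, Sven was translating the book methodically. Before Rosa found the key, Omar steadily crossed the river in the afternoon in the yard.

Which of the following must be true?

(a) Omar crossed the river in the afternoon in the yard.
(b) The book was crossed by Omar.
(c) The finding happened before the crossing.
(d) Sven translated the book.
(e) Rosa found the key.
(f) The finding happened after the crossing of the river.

(a) Entailed — this follows by dropping conjuncts from the crossing event's description.
(b) Not entailed — Omar crossed the river, not the book; the book belongs to the translating event.
(c) Not entailed — the narrative places the crossing before the finding, not after.
(d) Not entailed — 'was translating' is progressive on an accomplishment; it does not entail the completed 'translated'.
(e) Entailed — the original entails any weakening of itself; this just drops 'reluctantly'.
(f) Entailed — the narrative places the crossing before the finding.

(a), (e), (f)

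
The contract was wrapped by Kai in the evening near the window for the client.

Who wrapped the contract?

'Kai' marks the agent of the wrapping event.

Kai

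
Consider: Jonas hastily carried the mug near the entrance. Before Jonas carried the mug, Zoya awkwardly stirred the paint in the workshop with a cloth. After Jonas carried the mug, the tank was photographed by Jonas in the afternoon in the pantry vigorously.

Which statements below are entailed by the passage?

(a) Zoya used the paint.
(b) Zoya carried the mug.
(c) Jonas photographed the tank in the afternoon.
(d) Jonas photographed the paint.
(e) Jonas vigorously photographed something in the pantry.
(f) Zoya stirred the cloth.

(a) Not entailed — the paint is the patient, not an instrument — Zoya used a cloth.
(b) Not entailed — the passage has Jonas carrying the mug, not Zoya.
(c) Entailed — this follows by dropping conjuncts from the photographing event's description.
(d) Not entailed — Jonas photographed the tank, not the paint; the paint belongs to the stirring event.
(e) Entailed — this follows by dropping conjuncts from the photographing event's description.
(f) Not entailed — the cloth is the instrument, not what was stirred.

(c), (e)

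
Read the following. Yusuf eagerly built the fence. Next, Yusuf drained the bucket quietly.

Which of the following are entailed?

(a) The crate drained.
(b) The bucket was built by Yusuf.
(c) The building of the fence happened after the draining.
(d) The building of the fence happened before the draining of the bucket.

(d)

(a) Not entailed — the bucket is what drained, not the crate.
(b) Not entailed — Yusuf built the fence, not the bucket; the bucket belongs to the draining event.
(c) Not entailed — the narrative places the building before the draining, not after.
(d) Entailed — the narrative places the building before the draining.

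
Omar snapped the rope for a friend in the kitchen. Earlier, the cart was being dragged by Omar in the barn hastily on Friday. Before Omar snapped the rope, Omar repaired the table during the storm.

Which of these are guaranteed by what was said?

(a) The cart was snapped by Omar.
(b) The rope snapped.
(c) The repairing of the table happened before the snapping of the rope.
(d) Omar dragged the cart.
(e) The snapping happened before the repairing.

(a) Not entailed — Omar snapped the rope, not the cart; the cart belongs to the dragging event.
(b) Entailed — 'Omar snapped the rope' is causative; it entails the inchoative 'the rope snapped'.
(c) Entailed — the narrative places the repairing before the snapping.
(d) Entailed — 'drag' is an activity; 'was dragging' entails that some dragging happened, so 'dragged' holds.
(e) Not entailed — the narrative places the repairing before the snapping, not after.

(b), (c), (d)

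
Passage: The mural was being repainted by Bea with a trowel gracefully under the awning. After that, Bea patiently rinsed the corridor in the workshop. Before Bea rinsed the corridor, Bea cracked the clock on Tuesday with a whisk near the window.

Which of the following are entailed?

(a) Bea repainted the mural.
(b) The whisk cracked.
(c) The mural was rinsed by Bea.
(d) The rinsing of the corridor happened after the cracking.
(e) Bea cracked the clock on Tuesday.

(a) Not entailed — 'was repainting' is progressive on an accomplishment; it does not entail the completed 'repainted'.
(b) Not entailed — the clock is what cracked, not the whisk.
(c) Not entailed — Bea rinsed the corridor, not the mural; the mural belongs to the repainting event.
(d) Entailed — the narrative places the cracking before the rinsing.
(e) Entailed — this follows by dropping conjuncts from the cracking event's description.

(d), (e)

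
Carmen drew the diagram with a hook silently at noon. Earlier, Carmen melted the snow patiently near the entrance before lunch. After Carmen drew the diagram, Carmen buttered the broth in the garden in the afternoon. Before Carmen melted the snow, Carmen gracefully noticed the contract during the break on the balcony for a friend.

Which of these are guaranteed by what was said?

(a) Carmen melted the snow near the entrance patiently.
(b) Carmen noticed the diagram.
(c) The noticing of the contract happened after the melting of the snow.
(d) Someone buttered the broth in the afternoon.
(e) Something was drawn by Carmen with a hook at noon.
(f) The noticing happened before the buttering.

(a) Entailed — every conjunct here is already in the original melting event.
(b) Not entailed — Carmen noticed the contract, not the diagram; the diagram belongs to the drawing event.
(c) Not entailed — the narrative places the noticing before the melting, not after.
(d) Entailed — dropping 'in the garden' and generalizing the agent leaves a sub-description the original still satisfies.
(e) Entailed — every conjunct here is already in the original drawing event.
(f) Entailed — the narrative places the noticing before the buttering.

(a), (d), (e), (f)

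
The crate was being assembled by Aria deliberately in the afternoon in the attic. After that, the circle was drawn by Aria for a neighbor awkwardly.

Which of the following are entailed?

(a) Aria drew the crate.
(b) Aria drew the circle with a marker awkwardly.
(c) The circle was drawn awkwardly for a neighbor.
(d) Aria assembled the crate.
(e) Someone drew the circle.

(c), (e)

(a) Not entailed — Aria drew the circle, not the crate; the crate belongs to the assembling event.
(b) Not entailed — 'with a marker' adds information not in the original event.
(c) Entailed — generalizing the agent leaves a sub-description the original still satisfies.
(d) Not entailed — 'was assembling' is progressive on an accomplishment; it does not entail the completed 'assembled'.
(e) Entailed — dropping 'for a neighbor', 'awkwardly' and generalizing the agent leaves a sub-description the original still satisfies.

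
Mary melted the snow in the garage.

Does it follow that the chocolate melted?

Nothing is said about any chocolate; only the snow is affected.

no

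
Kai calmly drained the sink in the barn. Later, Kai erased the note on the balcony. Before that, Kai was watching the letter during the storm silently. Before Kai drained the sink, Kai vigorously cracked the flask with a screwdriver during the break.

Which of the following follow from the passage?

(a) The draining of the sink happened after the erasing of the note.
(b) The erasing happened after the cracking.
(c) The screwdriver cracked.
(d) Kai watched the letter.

(a) Not entailed — the narrative places the draining before the erasing, not after.
(b) Entailed — the narrative places the cracking before the erasing.
(c) Not entailed — the flask is what cracked, not the screwdriver.
(d) Entailed — 'watch' is an activity; 'was watching' entails that some watching happened, so 'watched' holds.

(b), (d)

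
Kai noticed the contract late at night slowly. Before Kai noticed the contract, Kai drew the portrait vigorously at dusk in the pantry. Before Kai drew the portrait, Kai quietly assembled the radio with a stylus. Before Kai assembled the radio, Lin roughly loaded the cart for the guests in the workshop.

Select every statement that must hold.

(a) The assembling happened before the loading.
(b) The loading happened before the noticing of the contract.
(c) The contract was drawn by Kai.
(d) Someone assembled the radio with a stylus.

(a) Not entailed — the narrative places the loading before the assembling, not after.
(b) Entailed — the narrative places the loading before the noticing.
(c) Not entailed — Kai drew the portrait, not the contract; the contract belongs to the noticing event.
(d) Entailed — every conjunct here is already in the original assembling event.

(b), (d)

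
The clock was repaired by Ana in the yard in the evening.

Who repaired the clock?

Ana

'Ana' marks the agent of the repairing event.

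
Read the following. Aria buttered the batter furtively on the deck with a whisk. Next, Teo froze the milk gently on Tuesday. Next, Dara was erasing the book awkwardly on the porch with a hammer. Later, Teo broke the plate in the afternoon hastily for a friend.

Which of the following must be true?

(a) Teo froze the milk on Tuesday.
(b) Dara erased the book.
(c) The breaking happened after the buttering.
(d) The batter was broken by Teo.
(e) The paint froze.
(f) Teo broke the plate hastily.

(a), (c), (f)

(a) Entailed — this follows by dropping conjuncts from the freezing event's description.
(b) Not entailed — 'was erasing' is progressive on an accomplishment; it does not entail the completed 'erased'.
(c) Entailed — the narrative places the buttering before the breaking.
(d) Not entailed — Teo broke the plate, not the batter; the batter belongs to the buttering event.
(e) Not entailed — the milk is what froze, not the paint.
(f) Entailed — this follows by dropping conjuncts from the breaking event's description.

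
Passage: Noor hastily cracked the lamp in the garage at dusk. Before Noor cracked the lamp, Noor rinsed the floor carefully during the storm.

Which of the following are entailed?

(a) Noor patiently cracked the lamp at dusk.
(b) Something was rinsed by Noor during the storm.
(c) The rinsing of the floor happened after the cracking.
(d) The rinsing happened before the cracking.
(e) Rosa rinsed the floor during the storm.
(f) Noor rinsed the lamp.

(a) Not entailed — 'patiently' adds a manner not in (and inconsistent with) the original.
(b) Entailed — every conjunct here is already in the original rinsing event.
(c) Not entailed — the narrative places the rinsing before the cracking, not after.
(d) Entailed — the narrative places the rinsing before the cracking.
(e) Not entailed — the passage has Noor rinsing the floor, not Rosa.
(f) Not entailed — Noor rinsed the floor, not the lamp; the lamp belongs to the cracking event.

(b), (d)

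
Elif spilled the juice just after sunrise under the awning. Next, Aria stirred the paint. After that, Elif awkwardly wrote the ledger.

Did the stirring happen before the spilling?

The narrative orders the spilling before the stirring.

no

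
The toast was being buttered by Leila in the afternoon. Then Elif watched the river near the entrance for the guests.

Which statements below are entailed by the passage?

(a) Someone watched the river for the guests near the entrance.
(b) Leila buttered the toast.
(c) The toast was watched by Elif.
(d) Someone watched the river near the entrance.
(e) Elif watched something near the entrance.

(a) Entailed — every conjunct here is already in the original watching event.
(b) Not entailed — 'was buttering' is progressive on an accomplishment; it does not entail the completed 'buttered'.
(c) Not entailed — Elif watched the river, not the toast; the toast belongs to the buttering event.
(d) Entailed — the original entails any weakening of itself; this just drops 'for the guests' and generalizes the agent.
(e) Entailed — this follows by dropping conjuncts from the watching event's description.

(a), (d), (e)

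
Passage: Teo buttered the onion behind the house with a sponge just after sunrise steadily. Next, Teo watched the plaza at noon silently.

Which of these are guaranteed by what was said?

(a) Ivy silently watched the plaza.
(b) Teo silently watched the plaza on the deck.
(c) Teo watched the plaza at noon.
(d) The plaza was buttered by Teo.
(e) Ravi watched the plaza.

(c)

(a) Not entailed — the passage has Teo watching the plaza, not Ivy.
(b) Not entailed — 'on the deck' adds information not in the original event.
(c) Entailed — dropping 'silently' leaves a sub-description the original still satisfies.
(d) Not entailed — Teo buttered the onion, not the plaza; the plaza belongs to the watching event.
(e) Not entailed — the passage has Teo watching the plaza, not Ravi.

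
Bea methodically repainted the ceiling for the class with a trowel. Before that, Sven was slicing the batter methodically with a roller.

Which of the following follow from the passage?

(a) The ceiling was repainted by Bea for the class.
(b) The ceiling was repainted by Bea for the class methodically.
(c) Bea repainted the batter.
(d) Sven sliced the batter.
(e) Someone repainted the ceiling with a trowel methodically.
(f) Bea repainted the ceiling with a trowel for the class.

(a), (b), (e), (f)

(a) Entailed — every conjunct here is already in the original repainting event.
(b) Entailed — the original entails any weakening of itself; this just drops 'with a trowel'.
(c) Not entailed — Bea repainted the ceiling, not the batter; the batter belongs to the slicing event.
(d) Not entailed — 'was slicing' is progressive on an accomplishment; it does not entail the completed 'sliced'.
(e) Entailed — dropping 'for the class' and generalizing the agent leaves a sub-description the original still satisfies.
(f) Entailed — dropping 'methodically' leaves a sub-description the original still satisfies.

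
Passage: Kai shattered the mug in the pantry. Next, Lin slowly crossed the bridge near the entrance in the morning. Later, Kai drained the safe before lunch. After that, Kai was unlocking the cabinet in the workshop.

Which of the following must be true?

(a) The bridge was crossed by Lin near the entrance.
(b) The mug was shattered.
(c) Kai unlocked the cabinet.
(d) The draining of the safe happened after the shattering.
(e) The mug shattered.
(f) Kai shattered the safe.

(a) Entailed — dropping 'slowly', 'in the morning' leaves a sub-description the original still satisfies.
(b) Entailed — every conjunct here is already in the original shattering event.
(c) Not entailed — 'was unlocking' is progressive on an accomplishment; it does not entail the completed 'unlocked'.
(d) Entailed — the narrative places the shattering before the draining.
(e) Entailed — 'Kai shattered the mug' is causative; it entails the inchoative 'the mug shattered'.
(f) Not entailed — Kai shattered the mug, not the safe; the safe belongs to the draining event.

(a), (b), (d), (e)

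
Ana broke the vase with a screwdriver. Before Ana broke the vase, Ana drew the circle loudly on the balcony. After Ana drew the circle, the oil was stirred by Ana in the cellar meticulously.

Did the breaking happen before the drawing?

no

The narrative orders the drawing before the breaking.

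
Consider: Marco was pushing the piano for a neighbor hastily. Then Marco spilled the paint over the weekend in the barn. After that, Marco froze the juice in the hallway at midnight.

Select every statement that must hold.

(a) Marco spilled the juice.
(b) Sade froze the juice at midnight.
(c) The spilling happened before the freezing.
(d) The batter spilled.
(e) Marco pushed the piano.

(a) Not entailed — Marco spilled the paint, not the juice; the juice belongs to the freezing event.
(b) Not entailed — the passage has Marco freezing the juice, not Sade.
(c) Entailed — the narrative places the spilling before the freezing.
(d) Not entailed — the paint is what spilled, not the batter.
(e) Entailed — 'push' is an activity; 'was pushing' entails that some pushing happened, so 'pushed' holds.

(c), (e)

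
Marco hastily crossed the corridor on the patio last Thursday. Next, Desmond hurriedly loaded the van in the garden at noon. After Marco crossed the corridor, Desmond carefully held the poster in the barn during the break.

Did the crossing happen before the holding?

yes

The narrative orders the crossing before the holding.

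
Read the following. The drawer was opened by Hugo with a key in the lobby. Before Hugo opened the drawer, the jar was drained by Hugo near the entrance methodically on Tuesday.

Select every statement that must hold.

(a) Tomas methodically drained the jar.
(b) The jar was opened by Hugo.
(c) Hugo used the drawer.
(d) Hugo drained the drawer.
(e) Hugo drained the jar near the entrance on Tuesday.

(a) Not entailed — the passage has Hugo draining the jar, not Tomas.
(b) Not entailed — Hugo opened the drawer, not the jar; the jar belongs to the draining event.
(c) Not entailed — the drawer is the patient, not an instrument — Hugo used a key.
(d) Not entailed — Hugo drained the jar, not the drawer; the drawer belongs to the opening event.
(e) Entailed — the original entails any weakening of itself; this just drops 'methodically'.

(e)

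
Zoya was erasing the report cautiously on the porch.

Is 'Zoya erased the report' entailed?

'was erasing' is progressive; for an accomplishment like 'erase the report', it doesn't entail completion.

no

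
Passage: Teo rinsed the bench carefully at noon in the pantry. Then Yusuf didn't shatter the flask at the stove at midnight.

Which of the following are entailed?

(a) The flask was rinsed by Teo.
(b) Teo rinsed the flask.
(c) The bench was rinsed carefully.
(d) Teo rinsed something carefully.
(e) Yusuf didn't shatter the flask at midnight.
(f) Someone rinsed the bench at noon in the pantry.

(c), (d), (f)

(a) Not entailed — Teo rinsed the bench, not the flask; the flask belongs to the shattering event.
(b) Not entailed — Teo rinsed the bench, not the flask; the flask belongs to the shattering event.
(c) Entailed — the original entails any weakening of itself; this just drops 'at noon', 'in the pantry' and generalizes the agent.
(d) Entailed — dropping 'at noon', 'in the pantry' and generalizing the patient leaves a sub-description the original still satisfies.
(e) Not entailed — dropping 'at the stove' under negation is not valid — the original leaves open that Yusuf shattered the flask some other way.
(f) Entailed — dropping 'carefully' and generalizing the agent leaves a sub-description the original still satisfies.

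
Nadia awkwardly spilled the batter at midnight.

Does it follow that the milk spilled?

no

Nothing is said about any milk; only the batter is affected.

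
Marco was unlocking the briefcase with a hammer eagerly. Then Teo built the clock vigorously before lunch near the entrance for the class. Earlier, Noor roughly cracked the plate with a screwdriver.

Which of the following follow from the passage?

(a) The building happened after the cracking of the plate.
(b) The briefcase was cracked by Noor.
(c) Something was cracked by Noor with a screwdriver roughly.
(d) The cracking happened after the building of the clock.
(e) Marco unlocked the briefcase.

(a), (c)

(a) Entailed — the narrative places the cracking before the building.
(b) Not entailed — Noor cracked the plate, not the briefcase; the briefcase belongs to the unlocking event.
(c) Entailed — this follows by dropping conjuncts from the cracking event's description.
(d) Not entailed — the narrative places the cracking before the building, not after.
(e) Not entailed — 'was unlocking' is progressive on an accomplishment; it does not entail the completed 'unlocked'.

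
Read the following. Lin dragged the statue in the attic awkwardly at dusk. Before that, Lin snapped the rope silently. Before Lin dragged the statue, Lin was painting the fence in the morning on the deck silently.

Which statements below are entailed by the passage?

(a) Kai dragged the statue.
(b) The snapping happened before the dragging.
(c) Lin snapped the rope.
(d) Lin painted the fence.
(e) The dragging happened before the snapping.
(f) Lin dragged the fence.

(b), (c)

(a) Not entailed — the passage has Lin dragging the statue, not Kai.
(b) Entailed — the narrative places the snapping before the dragging.
(c) Entailed — every conjunct here is already in the original snapping event.
(d) Not entailed — 'was painting' is progressive on an accomplishment; it does not entail the completed 'painted'.
(e) Not entailed — the narrative places the snapping before the dragging, not after.
(f) Not entailed — Lin dragged the statue, not the fence; the fence belongs to the painting event.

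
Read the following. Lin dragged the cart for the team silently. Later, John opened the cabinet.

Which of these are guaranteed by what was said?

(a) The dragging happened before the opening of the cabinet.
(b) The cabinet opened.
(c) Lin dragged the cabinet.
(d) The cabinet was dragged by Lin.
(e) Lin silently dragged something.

(a), (b), (e)

(a) Entailed — the narrative places the dragging before the opening.
(b) Entailed — 'John opened the cabinet' is causative; it entails the inchoative 'the cabinet opened'.
(c) Not entailed — Lin dragged the cart, not the cabinet; the cabinet belongs to the opening event.
(d) Not entailed — Lin dragged the cart, not the cabinet; the cabinet belongs to the opening event.
(e) Entailed — the original entails any weakening of itself; this just drops 'for the team' and generalizes the patient.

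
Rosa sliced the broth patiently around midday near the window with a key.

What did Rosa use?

a key

'with a key' marks the instrument of the slicing event.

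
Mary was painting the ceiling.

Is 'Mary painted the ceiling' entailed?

'was painting' is progressive; for an accomplishment like 'paint the ceiling', it doesn't entail completion.

no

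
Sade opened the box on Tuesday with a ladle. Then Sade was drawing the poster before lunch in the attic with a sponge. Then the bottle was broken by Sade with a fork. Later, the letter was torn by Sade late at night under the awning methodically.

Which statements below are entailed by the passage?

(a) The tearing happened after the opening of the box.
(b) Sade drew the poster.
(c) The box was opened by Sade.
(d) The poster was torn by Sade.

(a) Entailed — the narrative places the opening before the tearing.
(b) Not entailed — 'was drawing' is progressive on an accomplishment; it does not entail the completed 'drew'.
(c) Entailed — the original entails any weakening of itself; this just drops 'on Tuesday', 'with a ladle'.
(d) Not entailed — Sade tore the letter, not the poster; the poster belongs to the drawing event.

(a), (c)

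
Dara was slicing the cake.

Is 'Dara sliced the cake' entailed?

no

'was slicing' is progressive; for an accomplishment like 'slice the cake', it doesn't entail completion.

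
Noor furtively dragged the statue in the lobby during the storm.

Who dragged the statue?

Noor

'Noor' marks the agent of the dragging event.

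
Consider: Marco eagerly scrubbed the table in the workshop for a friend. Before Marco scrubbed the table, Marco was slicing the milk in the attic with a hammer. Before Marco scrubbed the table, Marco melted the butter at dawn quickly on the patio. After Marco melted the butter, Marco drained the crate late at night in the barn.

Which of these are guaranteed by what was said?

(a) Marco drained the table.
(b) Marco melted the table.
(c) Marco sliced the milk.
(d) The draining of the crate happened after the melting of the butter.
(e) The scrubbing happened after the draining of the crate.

(d)

(a) Not entailed — Marco drained the crate, not the table; the table belongs to the scrubbing event.
(b) Not entailed — Marco melted the butter, not the table; the table belongs to the scrubbing event.
(c) Not entailed — 'was slicing' is progressive on an accomplishment; it does not entail the completed 'sliced'.
(d) Entailed — the narrative places the melting before the draining.
(e) Not entailed — the narrative doesn't order the draining relative to the scrubbing.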